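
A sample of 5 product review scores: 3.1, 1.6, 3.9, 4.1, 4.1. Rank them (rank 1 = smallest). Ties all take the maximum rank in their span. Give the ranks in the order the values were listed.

Sorted (ascending): 1.6, 3.1, 3.9, 4.1, 4.1
The 2 values of 4.1 occupy positions 4–5 → each gets rank 5.

2, 1, 3, 5, 5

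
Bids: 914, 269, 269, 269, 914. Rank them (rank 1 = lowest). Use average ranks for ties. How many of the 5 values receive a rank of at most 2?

Sorted (ascending): 269, 269, 269, 914, 914
The 3 values of 269 occupy positions 1–3 → average rank 2.
The 2 values of 914 occupy positions 4–5 → average rank (4+5)/2 = 4.5.
Ranks ≤ 2: {2, 2, 2} → 3 values.

3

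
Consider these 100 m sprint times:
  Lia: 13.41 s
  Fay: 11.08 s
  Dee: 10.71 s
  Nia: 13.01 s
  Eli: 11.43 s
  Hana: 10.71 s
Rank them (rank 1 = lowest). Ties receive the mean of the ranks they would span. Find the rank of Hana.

Sorted (ascending): 10.71, 10.71, 11.08, 11.43, 13.01, 13.41
The 2 values of 10.71 occupy positions 1–2 → average rank (1+2)/2 = 1.5.
Hana has value 10.71 s → rank 1.5.

1.5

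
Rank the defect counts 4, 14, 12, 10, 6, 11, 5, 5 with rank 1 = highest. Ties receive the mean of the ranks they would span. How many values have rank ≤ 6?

5

Sorted (descending): 14, 12, 11, 10, 6, 5, 5, 4
The 2 values of 5 occupy positions 6–7 → average rank (6+7)/2 = 6.5.
Ranks ≤ 6: {1, 2, 3, 4, 5} → 5 values.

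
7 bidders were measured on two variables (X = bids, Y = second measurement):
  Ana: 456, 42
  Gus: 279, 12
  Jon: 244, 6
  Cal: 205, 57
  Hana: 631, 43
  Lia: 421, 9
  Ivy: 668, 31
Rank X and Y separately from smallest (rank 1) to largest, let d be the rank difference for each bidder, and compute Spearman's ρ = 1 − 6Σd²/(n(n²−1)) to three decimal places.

0.107

Ranks of variable 1: 5, 3, 2, 1, 6, 4, 7
Ranks of variable 2: 5, 3, 1, 7, 6, 2, 4
d = r₁ − r₂: 0, 0, 1, -6, 0, 2, 3
d²: 0, 0, 1, 36, 0, 4, 9; Σd² = 50
ρ = 1 − 6·50/(7·48) = 1 − 300/336 = 0.107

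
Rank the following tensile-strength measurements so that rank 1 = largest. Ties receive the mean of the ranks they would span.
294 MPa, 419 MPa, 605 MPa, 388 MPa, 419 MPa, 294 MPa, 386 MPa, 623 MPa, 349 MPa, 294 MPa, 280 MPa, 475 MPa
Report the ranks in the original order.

10, 4.5, 2, 6, 4.5, 10, 7, 1, 8, 10, 12, 3

Sorted (descending): 623, 605, 475, 419, 419, 388, 386, 349, 294, 294, 294, 280
The 2 values of 419 occupy positions 4–5 → average rank (4+5)/2 = 4.5.
The 3 values of 294 occupy positions 9–11 → average rank 10.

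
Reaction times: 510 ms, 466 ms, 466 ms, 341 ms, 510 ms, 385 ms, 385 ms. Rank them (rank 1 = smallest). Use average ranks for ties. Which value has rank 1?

341

Sorted (ascending): 341, 385, 385, 466, 466, 510, 510
The 2 values of 385 occupy positions 2–3 → average rank (2+3)/2 = 2.5.
The 2 values of 466 occupy positions 4–5 → average rank (4+5)/2 = 4.5.
The 2 values of 510 occupy positions 6–7 → average rank (6+7)/2 = 6.5.
Rank 1 → value 341.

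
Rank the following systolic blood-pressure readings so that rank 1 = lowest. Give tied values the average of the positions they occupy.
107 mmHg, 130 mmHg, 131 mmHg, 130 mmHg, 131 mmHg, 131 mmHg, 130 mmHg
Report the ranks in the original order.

Sorted (ascending): 107, 130, 130, 130, 131, 131, 131
The 3 values of 130 occupy positions 2–4 → average rank 3.
The 3 values of 131 occupy positions 5–7 → average rank 6.

1, 3, 6, 3, 6, 6, 3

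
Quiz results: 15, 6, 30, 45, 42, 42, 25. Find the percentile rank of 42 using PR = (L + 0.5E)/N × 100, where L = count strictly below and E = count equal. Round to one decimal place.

N = 7.
Strictly below 42: 4. Equal to 42: 2.
PR = (4 + 0.5·2)/7 × 100 = 71.4

71.4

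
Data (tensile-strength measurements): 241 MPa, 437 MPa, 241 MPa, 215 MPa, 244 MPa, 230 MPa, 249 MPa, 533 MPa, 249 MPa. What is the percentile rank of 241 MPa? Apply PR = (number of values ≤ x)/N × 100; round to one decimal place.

N = 9.
Strictly below 241: 2. Equal to 241: 2.
PR = 4/9 × 100 = 44.4

44.4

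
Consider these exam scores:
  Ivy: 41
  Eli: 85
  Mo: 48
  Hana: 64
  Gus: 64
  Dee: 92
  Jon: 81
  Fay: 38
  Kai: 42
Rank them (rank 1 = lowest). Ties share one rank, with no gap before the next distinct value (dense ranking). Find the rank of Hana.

5

Sorted (ascending): 38, 41, 42, 48, 64, 64, 81, 85, 92
The 2 values of 64 share dense rank 5.
Remaining distinct values take the next consecutive integers.
Hana has value 64 → rank 5.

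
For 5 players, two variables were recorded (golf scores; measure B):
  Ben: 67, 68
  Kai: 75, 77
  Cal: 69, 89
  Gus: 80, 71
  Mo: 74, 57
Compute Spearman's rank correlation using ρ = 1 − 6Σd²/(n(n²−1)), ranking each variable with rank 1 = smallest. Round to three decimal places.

0.100

Ranks of variable 1: 1, 4, 2, 5, 3
Ranks of variable 2: 2, 4, 5, 3, 1
d = r₁ − r₂: -1, 0, -3, 2, 2
d²: 1, 0, 9, 4, 4; Σd² = 18
ρ = 1 − 6·18/(5·24) = 1 − 108/120 = 0.100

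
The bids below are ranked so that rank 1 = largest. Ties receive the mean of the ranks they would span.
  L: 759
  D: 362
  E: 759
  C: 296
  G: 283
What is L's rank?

Sorted (descending): 759, 759, 362, 296, 283
The 2 values of 759 occupy positions 1–2 → average rank (1+2)/2 = 1.5.
L has value 759 → rank 1.5.

1.5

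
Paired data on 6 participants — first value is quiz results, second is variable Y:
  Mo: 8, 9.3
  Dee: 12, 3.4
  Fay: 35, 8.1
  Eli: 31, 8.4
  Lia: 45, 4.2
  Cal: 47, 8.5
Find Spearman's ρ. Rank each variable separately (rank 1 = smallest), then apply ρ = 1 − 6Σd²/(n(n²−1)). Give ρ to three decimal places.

Ranks of variable 1: 1, 2, 4, 3, 5, 6
Ranks of variable 2: 6, 1, 3, 4, 2, 5
d = r₁ − r₂: -5, 1, 1, -1, 3, 1
d²: 25, 1, 1, 1, 9, 1; Σd² = 38
ρ = 1 − 6·38/(6·35) = 1 − 228/210 = -0.086

-0.086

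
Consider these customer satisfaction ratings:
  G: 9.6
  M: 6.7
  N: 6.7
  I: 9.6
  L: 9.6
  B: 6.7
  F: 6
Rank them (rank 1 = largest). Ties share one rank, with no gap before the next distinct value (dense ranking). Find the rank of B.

Sorted (descending): 9.6, 9.6, 9.6, 6.7, 6.7, 6.7, 6
The 3 values of 9.6 share dense rank 1.
The 3 values of 6.7 share dense rank 2.
Remaining distinct values take the next consecutive integers.
B has value 6.7 → rank 2.

2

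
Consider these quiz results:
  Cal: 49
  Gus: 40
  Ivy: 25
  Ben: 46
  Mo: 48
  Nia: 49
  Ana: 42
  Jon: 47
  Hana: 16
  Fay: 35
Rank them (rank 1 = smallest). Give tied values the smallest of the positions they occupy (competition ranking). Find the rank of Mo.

Sorted (ascending): 16, 25, 35, 40, 42, 46, 47, 48, 49, 49
The 2 values of 49 occupy positions 9–10 → each gets rank 9.
Mo has value 48 → rank 8.

8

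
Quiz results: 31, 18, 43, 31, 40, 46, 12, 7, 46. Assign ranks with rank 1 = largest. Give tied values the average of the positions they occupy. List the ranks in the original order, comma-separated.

Sorted (descending): 46, 46, 43, 40, 31, 31, 18, 12, 7
The 2 values of 46 occupy positions 1–2 → average rank (1+2)/2 = 1.5.
The 2 values of 31 occupy positions 5–6 → average rank (5+6)/2 = 5.5.

5.5, 7, 3, 5.5, 4, 1.5, 8, 9, 1.5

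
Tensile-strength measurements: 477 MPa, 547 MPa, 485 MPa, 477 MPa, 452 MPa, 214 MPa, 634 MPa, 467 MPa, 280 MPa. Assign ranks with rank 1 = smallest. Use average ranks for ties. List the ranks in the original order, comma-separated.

Sorted (ascending): 214, 280, 452, 467, 477, 477, 485, 547, 634
The 2 values of 477 occupy positions 5–6 → average rank (5+6)/2 = 5.5.

5.5, 8, 7, 5.5, 3, 1, 9, 4, 2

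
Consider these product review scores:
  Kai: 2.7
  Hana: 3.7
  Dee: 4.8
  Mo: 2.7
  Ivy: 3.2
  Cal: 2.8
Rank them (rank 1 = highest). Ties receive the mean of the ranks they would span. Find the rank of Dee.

1

Sorted (descending): 4.8, 3.7, 3.2, 2.8, 2.7, 2.7
The 2 values of 2.7 occupy positions 5–6 → average rank (5+6)/2 = 5.5.
Dee has value 4.8 → rank 1.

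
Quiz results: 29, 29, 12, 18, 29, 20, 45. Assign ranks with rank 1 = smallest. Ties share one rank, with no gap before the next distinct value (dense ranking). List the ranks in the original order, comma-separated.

4, 4, 1, 2, 4, 3, 5

Sorted (ascending): 12, 18, 20, 29, 29, 29, 45
The 3 values of 29 share dense rank 4.
Remaining distinct values take the next consecutive integers.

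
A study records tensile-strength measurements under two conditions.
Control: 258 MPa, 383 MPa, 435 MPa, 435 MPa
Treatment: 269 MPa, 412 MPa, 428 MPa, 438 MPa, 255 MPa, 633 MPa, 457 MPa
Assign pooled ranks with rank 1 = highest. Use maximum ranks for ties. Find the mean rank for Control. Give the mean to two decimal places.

7.00

Sorted (descending): 633, 457, 438, 435, 435, 428, 412, 383, 269, 258, 255
The 2 values of 435 occupy positions 4–5 → each gets rank 5.
Control values → pooled ranks: 258→10, 383→8, 435→5, 435→5
Mean rank = (10 + 8 + 5 + 5) / 4 = 7.00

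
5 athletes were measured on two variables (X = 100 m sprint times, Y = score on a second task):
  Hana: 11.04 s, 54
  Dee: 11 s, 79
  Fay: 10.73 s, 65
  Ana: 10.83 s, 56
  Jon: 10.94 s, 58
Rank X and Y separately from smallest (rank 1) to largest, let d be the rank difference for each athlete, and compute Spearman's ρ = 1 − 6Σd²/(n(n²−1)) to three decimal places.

-0.300

Ranks of variable 1: 5, 4, 1, 2, 3
Ranks of variable 2: 1, 5, 4, 2, 3
d = r₁ − r₂: 4, -1, -3, 0, 0
d²: 16, 1, 9, 0, 0; Σd² = 26
ρ = 1 − 6·26/(5·24) = 1 − 156/120 = -0.300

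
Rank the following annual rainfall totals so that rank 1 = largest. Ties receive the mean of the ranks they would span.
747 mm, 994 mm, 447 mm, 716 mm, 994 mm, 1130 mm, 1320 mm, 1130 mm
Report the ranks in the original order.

Sorted (descending): 1320, 1130, 1130, 994, 994, 747, 716, 447
The 2 values of 1130 occupy positions 2–3 → average rank (2+3)/2 = 2.5.
The 2 values of 994 occupy positions 4–5 → average rank (4+5)/2 = 4.5.

6, 4.5, 8, 7, 4.5, 2.5, 1, 2.5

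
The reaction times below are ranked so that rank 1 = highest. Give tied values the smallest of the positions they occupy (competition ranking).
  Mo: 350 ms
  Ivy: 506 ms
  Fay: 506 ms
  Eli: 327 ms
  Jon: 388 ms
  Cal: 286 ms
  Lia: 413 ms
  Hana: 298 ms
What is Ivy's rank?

1

Sorted (descending): 506, 506, 413, 388, 350, 327, 298, 286
The 2 values of 506 occupy positions 1–2 → each gets rank 1.
Ivy has value 506 ms → rank 1.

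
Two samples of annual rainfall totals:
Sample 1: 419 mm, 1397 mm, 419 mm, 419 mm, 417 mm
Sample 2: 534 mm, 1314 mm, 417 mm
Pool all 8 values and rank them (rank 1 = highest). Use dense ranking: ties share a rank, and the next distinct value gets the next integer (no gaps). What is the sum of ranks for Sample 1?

Sorted (descending): 1397, 1314, 534, 419, 419, 419, 417, 417
The 3 values of 419 share dense rank 4.
The 2 values of 417 share dense rank 5.
Remaining distinct values take the next consecutive integers.
Sample 1 values → pooled ranks: 419→4, 1397→1, 419→4, 419→4, 417→5
Rank sum = 4 + 1 + 4 + 4 + 5 = 18

18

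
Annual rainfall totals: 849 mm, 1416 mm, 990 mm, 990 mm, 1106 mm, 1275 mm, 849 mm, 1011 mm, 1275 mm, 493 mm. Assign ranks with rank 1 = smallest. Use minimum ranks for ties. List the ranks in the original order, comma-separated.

2, 10, 4, 4, 7, 8, 2, 6, 8, 1

Sorted (ascending): 493, 849, 849, 990, 990, 1011, 1106, 1275, 1275, 1416
The 2 values of 849 occupy positions 2–3 → each gets rank 2.
The 2 values of 990 occupy positions 4–5 → each gets rank 4.
The 2 values of 1275 occupy positions 8–9 → each gets rank 8.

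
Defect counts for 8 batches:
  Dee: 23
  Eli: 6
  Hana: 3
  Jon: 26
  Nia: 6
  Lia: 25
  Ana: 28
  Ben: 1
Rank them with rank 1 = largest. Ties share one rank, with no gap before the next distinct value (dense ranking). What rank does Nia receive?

5

Sorted (descending): 28, 26, 25, 23, 6, 6, 3, 1
The 2 values of 6 share dense rank 5.
Remaining distinct values take the next consecutive integers.
Nia has value 6 → rank 5.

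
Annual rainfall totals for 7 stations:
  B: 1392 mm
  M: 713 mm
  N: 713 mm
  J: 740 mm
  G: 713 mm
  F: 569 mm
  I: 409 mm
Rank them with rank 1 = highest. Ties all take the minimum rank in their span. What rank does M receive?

3

Sorted (descending): 1392, 740, 713, 713, 713, 569, 409
The 3 values of 713 occupy positions 3–5 → each gets rank 3.
M has value 713 mm → rank 3.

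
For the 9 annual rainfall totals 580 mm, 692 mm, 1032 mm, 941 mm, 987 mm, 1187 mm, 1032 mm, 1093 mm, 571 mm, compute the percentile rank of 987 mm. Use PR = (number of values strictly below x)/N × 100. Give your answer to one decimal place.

44.4

N = 9.
Strictly below 987: 4. Equal to 987: 1.
PR = 4/9 × 100 = 44.4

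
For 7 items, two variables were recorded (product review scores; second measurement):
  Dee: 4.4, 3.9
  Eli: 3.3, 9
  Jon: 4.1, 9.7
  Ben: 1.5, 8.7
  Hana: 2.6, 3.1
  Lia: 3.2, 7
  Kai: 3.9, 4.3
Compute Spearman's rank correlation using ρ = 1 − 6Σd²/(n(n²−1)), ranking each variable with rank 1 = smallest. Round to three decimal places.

0.071

Ranks of variable 1: 7, 4, 6, 1, 2, 3, 5
Ranks of variable 2: 2, 6, 7, 5, 1, 4, 3
d = r₁ − r₂: 5, -2, -1, -4, 1, -1, 2
d²: 25, 4, 1, 16, 1, 1, 4; Σd² = 52
ρ = 1 − 6·52/(7·48) = 1 − 312/336 = 0.071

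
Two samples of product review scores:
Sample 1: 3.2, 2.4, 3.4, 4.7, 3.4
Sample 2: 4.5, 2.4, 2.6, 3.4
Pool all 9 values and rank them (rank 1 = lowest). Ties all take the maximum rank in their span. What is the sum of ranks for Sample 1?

29

Sorted (ascending): 2.4, 2.4, 2.6, 3.2, 3.4, 3.4, 3.4, 4.5, 4.7
The 2 values of 2.4 occupy positions 1–2 → each gets rank 2.
The 3 values of 3.4 occupy positions 5–7 → each gets rank 7.
Sample 1 values → pooled ranks: 3.2→4, 2.4→2, 3.4→7, 4.7→9, 3.4→7
Rank sum = 4 + 2 + 7 + 9 + 7 = 29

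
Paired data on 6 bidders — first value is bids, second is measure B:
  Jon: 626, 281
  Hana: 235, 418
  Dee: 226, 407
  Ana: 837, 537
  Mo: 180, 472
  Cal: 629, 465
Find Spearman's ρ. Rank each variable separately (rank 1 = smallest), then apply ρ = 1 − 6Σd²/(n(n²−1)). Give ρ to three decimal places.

0.257

Ranks of variable 1: 4, 3, 2, 6, 1, 5
Ranks of variable 2: 1, 3, 2, 6, 5, 4
d = r₁ − r₂: 3, 0, 0, 0, -4, 1
d²: 9, 0, 0, 0, 16, 1; Σd² = 26
ρ = 1 − 6·26/(6·35) = 1 − 156/210 = 0.257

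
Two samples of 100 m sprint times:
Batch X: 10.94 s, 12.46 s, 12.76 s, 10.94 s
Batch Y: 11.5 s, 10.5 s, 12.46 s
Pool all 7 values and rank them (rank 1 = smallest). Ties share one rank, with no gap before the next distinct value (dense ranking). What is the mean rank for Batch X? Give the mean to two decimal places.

Sorted (ascending): 10.5, 10.94, 10.94, 11.5, 12.46, 12.46, 12.76
The 2 values of 10.94 share dense rank 2.
The 2 values of 12.46 share dense rank 4.
Remaining distinct values take the next consecutive integers.
Batch X values → pooled ranks: 10.94→2, 12.46→4, 12.76→5, 10.94→2
Mean rank = (2 + 4 + 5 + 2) / 4 = 3.25

3.25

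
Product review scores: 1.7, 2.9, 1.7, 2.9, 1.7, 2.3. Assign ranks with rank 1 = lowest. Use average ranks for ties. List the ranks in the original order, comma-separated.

Sorted (ascending): 1.7, 1.7, 1.7, 2.3, 2.9, 2.9
The 3 values of 1.7 occupy positions 1–3 → average rank 2.
The 2 values of 2.9 occupy positions 5–6 → average rank (5+6)/2 = 5.5.

2, 5.5, 2, 5.5, 2, 4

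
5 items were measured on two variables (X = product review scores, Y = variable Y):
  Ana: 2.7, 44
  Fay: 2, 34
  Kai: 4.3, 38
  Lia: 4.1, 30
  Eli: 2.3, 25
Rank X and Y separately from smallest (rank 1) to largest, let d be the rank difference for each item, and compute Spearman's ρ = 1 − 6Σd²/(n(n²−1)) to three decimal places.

Ranks of variable 1: 3, 1, 5, 4, 2
Ranks of variable 2: 5, 3, 4, 2, 1
d = r₁ − r₂: -2, -2, 1, 2, 1
d²: 4, 4, 1, 4, 1; Σd² = 14
ρ = 1 − 6·14/(5·24) = 1 − 84/120 = 0.300

0.300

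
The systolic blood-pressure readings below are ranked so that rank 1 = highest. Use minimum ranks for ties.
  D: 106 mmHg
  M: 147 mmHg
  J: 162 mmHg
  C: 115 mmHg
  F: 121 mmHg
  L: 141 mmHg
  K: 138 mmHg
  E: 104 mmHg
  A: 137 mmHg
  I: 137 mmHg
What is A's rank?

5

Sorted (descending): 162, 147, 141, 138, 137, 137, 121, 115, 106, 104
The 2 values of 137 occupy positions 5–6 → each gets rank 5.
A has value 137 mmHg → rank 5.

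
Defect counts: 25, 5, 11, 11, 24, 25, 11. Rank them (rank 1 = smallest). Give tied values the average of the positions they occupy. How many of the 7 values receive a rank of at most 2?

Sorted (ascending): 5, 11, 11, 11, 24, 25, 25
The 3 values of 11 occupy positions 2–4 → average rank 3.
The 2 values of 25 occupy positions 6–7 → average rank (6+7)/2 = 6.5.
Ranks ≤ 2: {1} → 1 value.

1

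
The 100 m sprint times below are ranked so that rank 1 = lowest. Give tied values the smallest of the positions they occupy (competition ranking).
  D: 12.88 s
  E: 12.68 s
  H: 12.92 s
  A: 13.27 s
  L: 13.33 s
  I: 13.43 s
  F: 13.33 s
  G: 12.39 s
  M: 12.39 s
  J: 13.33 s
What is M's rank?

Sorted (ascending): 12.39, 12.39, 12.68, 12.88, 12.92, 13.27, 13.33, 13.33, 13.33, 13.43
The 2 values of 12.39 occupy positions 1–2 → each gets rank 1.
The 3 values of 13.33 occupy positions 7–9 → each gets rank 7.
M has value 12.39 s → rank 1.

1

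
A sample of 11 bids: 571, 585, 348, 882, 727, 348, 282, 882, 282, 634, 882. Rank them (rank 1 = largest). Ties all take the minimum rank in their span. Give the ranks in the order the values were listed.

7, 6, 8, 1, 4, 8, 10, 1, 10, 5, 1

Sorted (descending): 882, 882, 882, 727, 634, 585, 571, 348, 348, 282, 282
The 3 values of 882 occupy positions 1–3 → each gets rank 1.
The 2 values of 348 occupy positions 8–9 → each gets rank 8.
The 2 values of 282 occupy positions 10–11 → each gets rank 10.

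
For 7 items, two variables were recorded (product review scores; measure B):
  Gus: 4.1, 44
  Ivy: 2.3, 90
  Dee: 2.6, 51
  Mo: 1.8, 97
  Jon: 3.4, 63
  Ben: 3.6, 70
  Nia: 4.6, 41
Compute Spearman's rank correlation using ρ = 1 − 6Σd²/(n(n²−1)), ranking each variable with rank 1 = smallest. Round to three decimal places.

-0.857

Ranks of variable 1: 6, 2, 3, 1, 4, 5, 7
Ranks of variable 2: 2, 6, 3, 7, 4, 5, 1
d = r₁ − r₂: 4, -4, 0, -6, 0, 0, 6
d²: 16, 16, 0, 36, 0, 0, 36; Σd² = 104
ρ = 1 − 6·104/(7·48) = 1 − 624/336 = -0.857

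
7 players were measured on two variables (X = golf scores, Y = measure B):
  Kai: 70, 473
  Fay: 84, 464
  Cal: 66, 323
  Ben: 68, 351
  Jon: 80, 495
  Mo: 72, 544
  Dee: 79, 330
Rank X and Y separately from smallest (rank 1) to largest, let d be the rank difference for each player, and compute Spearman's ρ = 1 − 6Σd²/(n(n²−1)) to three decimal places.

0.429

Ranks of variable 1: 3, 7, 1, 2, 6, 4, 5
Ranks of variable 2: 5, 4, 1, 3, 6, 7, 2
d = r₁ − r₂: -2, 3, 0, -1, 0, -3, 3
d²: 4, 9, 0, 1, 0, 9, 9; Σd² = 32
ρ = 1 − 6·32/(7·48) = 1 − 192/336 = 0.429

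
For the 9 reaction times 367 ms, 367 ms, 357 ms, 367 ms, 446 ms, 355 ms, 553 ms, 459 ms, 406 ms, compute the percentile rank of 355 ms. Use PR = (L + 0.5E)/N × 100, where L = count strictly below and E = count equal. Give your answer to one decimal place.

5.6

N = 9.
Strictly below 355: 0. Equal to 355: 1.
PR = (0 + 0.5·1)/9 × 100 = 5.6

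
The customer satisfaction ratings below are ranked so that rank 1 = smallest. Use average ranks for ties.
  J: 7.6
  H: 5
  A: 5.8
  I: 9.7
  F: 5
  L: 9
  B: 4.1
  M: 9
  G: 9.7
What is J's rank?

Sorted (ascending): 4.1, 5, 5, 5.8, 7.6, 9, 9, 9.7, 9.7
The 2 values of 5 occupy positions 2–3 → average rank (2+3)/2 = 2.5.
The 2 values of 9 occupy positions 6–7 → average rank (6+7)/2 = 6.5.
The 2 values of 9.7 occupy positions 8–9 → average rank (8+9)/2 = 8.5.
J has value 7.6 → rank 5.

5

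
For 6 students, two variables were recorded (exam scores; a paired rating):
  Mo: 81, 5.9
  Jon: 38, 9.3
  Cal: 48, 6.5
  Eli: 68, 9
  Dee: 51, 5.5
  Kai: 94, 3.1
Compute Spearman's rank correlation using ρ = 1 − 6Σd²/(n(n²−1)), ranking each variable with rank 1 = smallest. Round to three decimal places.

Ranks of variable 1: 5, 1, 2, 4, 3, 6
Ranks of variable 2: 3, 6, 4, 5, 2, 1
d = r₁ − r₂: 2, -5, -2, -1, 1, 5
d²: 4, 25, 4, 1, 1, 25; Σd² = 60
ρ = 1 − 6·60/(6·35) = 1 − 360/210 = -0.714

-0.714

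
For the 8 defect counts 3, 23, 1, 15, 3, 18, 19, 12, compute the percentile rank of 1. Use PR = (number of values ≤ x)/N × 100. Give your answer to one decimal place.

12.5

N = 8.
Strictly below 1: 0. Equal to 1: 1.
PR = 1/8 × 100 = 12.5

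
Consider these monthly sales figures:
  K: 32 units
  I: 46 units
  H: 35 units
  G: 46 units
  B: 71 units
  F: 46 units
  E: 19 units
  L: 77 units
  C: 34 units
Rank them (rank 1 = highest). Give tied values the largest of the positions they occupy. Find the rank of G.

Sorted (descending): 77, 71, 46, 46, 46, 35, 34, 32, 19
The 3 values of 46 occupy positions 3–5 → each gets rank 5.
G has value 46 units → rank 5.

5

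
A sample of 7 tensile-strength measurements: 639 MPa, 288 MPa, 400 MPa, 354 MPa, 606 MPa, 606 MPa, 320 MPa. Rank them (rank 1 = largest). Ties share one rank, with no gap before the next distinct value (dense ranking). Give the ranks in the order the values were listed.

Sorted (descending): 639, 606, 606, 400, 354, 320, 288
The 2 values of 606 share dense rank 2.
Remaining distinct values take the next consecutive integers.

1, 6, 3, 4, 2, 2, 5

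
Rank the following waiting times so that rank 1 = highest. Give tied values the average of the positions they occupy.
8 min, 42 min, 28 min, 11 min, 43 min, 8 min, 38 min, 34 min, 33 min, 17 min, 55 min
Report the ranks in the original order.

10.5, 3, 7, 9, 2, 10.5, 4, 5, 6, 8, 1

Sorted (descending): 55, 43, 42, 38, 34, 33, 28, 17, 11, 8, 8
The 2 values of 8 occupy positions 10–11 → average rank (10+11)/2 = 10.5.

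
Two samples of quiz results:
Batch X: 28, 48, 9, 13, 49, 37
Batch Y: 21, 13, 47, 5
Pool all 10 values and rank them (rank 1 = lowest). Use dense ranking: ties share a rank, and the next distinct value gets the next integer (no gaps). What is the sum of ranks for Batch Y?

15

Sorted (ascending): 5, 9, 13, 13, 21, 28, 37, 47, 48, 49
The 2 values of 13 share dense rank 3.
Remaining distinct values take the next consecutive integers.
Batch Y values → pooled ranks: 21→4, 13→3, 47→7, 5→1
Rank sum = 4 + 3 + 7 + 1 = 15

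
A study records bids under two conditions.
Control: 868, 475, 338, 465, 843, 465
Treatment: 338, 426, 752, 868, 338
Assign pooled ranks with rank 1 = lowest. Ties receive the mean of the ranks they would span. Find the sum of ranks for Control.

Sorted (ascending): 338, 338, 338, 426, 465, 465, 475, 752, 843, 868, 868
The 3 values of 338 occupy positions 1–3 → average rank 2.
The 2 values of 465 occupy positions 5–6 → average rank (5+6)/2 = 5.5.
The 2 values of 868 occupy positions 10–11 → average rank (10+11)/2 = 10.5.
Control values → pooled ranks: 868→10.5, 475→7, 338→2, 465→5.5, 843→9, 465→5.5
Rank sum = 10.5 + 7 + 2 + 5.5 + 9 + 5.5 = 39.5

39.5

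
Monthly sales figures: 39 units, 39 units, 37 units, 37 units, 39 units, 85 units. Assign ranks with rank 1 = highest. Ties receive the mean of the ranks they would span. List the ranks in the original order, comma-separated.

Sorted (descending): 85, 39, 39, 39, 37, 37
The 3 values of 39 occupy positions 2–4 → average rank 3.
The 2 values of 37 occupy positions 5–6 → average rank (5+6)/2 = 5.5.

3, 3, 5.5, 5.5, 3, 1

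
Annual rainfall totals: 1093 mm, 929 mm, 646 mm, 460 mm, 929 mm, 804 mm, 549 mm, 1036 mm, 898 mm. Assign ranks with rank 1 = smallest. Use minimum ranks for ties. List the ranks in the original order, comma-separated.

Sorted (ascending): 460, 549, 646, 804, 898, 929, 929, 1036, 1093
The 2 values of 929 occupy positions 6–7 → each gets rank 6.

9, 6, 3, 1, 6, 4, 2, 8, 5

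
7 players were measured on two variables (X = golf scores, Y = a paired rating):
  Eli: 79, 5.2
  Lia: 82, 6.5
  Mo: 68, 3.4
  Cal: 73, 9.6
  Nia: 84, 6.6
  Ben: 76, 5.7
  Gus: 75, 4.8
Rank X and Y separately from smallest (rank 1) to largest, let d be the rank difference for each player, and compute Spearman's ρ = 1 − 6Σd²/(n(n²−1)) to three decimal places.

Ranks of variable 1: 5, 6, 1, 2, 7, 4, 3
Ranks of variable 2: 3, 5, 1, 7, 6, 4, 2
d = r₁ − r₂: 2, 1, 0, -5, 1, 0, 1
d²: 4, 1, 0, 25, 1, 0, 1; Σd² = 32
ρ = 1 − 6·32/(7·48) = 1 − 192/336 = 0.429

0.429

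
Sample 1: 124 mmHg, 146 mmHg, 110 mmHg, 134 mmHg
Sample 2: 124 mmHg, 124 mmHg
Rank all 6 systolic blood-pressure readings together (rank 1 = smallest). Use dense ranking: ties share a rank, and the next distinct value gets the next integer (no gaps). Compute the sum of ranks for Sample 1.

Sorted (ascending): 110, 124, 124, 124, 134, 146
The 3 values of 124 share dense rank 2.
Remaining distinct values take the next consecutive integers.
Sample 1 values → pooled ranks: 124→2, 146→4, 110→1, 134→3
Rank sum = 2 + 4 + 1 + 3 = 10

10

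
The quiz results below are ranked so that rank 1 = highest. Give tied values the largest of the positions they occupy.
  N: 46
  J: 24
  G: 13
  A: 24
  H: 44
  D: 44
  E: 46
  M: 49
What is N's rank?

Sorted (descending): 49, 46, 46, 44, 44, 24, 24, 13
The 2 values of 46 occupy positions 2–3 → each gets rank 3.
The 2 values of 44 occupy positions 4–5 → each gets rank 5.
The 2 values of 24 occupy positions 6–7 → each gets rank 7.
N has value 46 → rank 3.

3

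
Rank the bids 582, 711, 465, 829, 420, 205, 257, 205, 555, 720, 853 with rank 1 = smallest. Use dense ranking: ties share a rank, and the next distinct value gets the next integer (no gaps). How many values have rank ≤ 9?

10

Sorted (ascending): 205, 205, 257, 420, 465, 555, 582, 711, 720, 829, 853
The 2 values of 205 share dense rank 1.
Remaining distinct values take the next consecutive integers.
Ranks ≤ 9: {1, 1, 2, 3, 4, 5, 6, 7, 8, 9} → 10 values.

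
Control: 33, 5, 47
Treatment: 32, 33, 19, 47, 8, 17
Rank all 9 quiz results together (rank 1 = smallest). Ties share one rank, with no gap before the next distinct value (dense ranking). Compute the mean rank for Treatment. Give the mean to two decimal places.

4.50

Sorted (ascending): 5, 8, 17, 19, 32, 33, 33, 47, 47
The 2 values of 33 share dense rank 6.
The 2 values of 47 share dense rank 7.
Remaining distinct values take the next consecutive integers.
Treatment values → pooled ranks: 32→5, 33→6, 19→4, 47→7, 8→2, 17→3
Mean rank = (5 + 6 + 4 + 7 + 2 + 3) / 6 = 4.50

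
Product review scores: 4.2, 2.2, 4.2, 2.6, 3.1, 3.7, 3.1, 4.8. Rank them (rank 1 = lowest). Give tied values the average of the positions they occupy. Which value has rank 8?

4.8

Sorted (ascending): 2.2, 2.6, 3.1, 3.1, 3.7, 4.2, 4.2, 4.8
The 2 values of 3.1 occupy positions 3–4 → average rank (3+4)/2 = 3.5.
The 2 values of 4.2 occupy positions 6–7 → average rank (6+7)/2 = 6.5.
Rank 8 → value 4.8.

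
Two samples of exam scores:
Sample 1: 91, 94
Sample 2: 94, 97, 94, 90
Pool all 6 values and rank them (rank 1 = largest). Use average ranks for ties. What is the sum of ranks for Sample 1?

Sorted (descending): 97, 94, 94, 94, 91, 90
The 3 values of 94 occupy positions 2–4 → average rank 3.
Sample 1 values → pooled ranks: 91→5, 94→3
Rank sum = 5 + 3 = 8

8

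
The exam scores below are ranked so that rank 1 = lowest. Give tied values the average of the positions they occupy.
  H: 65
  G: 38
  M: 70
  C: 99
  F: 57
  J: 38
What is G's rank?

Sorted (ascending): 38, 38, 57, 65, 70, 99
The 2 values of 38 occupy positions 1–2 → average rank (1+2)/2 = 1.5.
G has value 38 → rank 1.5.

1.5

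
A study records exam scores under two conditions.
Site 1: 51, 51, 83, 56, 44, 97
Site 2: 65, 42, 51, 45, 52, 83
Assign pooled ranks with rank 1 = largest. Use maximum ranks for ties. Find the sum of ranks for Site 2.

Sorted (descending): 97, 83, 83, 65, 56, 52, 51, 51, 51, 45, 44, 42
The 2 values of 83 occupy positions 2–3 → each gets rank 3.
The 3 values of 51 occupy positions 7–9 → each gets rank 9.
Site 2 values → pooled ranks: 65→4, 42→12, 51→9, 45→10, 52→6, 83→3
Rank sum = 4 + 12 + 9 + 10 + 6 + 3 = 44

44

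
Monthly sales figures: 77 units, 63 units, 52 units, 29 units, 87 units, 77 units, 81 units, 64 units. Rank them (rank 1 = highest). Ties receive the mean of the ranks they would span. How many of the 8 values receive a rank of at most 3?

2

Sorted (descending): 87, 81, 77, 77, 64, 63, 52, 29
The 2 values of 77 occupy positions 3–4 → average rank (3+4)/2 = 3.5.
Ranks ≤ 3: {1, 2} → 2 values.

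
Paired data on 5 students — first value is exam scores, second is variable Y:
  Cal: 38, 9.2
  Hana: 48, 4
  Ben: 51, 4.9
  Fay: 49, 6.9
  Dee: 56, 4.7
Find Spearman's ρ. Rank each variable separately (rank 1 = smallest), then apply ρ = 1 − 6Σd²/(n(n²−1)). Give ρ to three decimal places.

Ranks of variable 1: 1, 2, 4, 3, 5
Ranks of variable 2: 5, 1, 3, 4, 2
d = r₁ − r₂: -4, 1, 1, -1, 3
d²: 16, 1, 1, 1, 9; Σd² = 28
ρ = 1 − 6·28/(5·24) = 1 − 168/120 = -0.400

-0.400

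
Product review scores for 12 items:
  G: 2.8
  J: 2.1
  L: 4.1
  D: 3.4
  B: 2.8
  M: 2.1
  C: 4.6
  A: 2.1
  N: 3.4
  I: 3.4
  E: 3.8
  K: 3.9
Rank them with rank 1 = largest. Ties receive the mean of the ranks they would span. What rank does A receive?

11

Sorted (descending): 4.6, 4.1, 3.9, 3.8, 3.4, 3.4, 3.4, 2.8, 2.8, 2.1, 2.1, 2.1
The 3 values of 3.4 occupy positions 5–7 → average rank 6.
The 2 values of 2.8 occupy positions 8–9 → average rank (8+9)/2 = 8.5.
The 3 values of 2.1 occupy positions 10–12 → average rank 11.
A has value 2.1 → rank 11.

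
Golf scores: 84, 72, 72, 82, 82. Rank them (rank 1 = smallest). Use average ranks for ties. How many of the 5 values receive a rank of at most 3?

2

Sorted (ascending): 72, 72, 82, 82, 84
The 2 values of 72 occupy positions 1–2 → average rank (1+2)/2 = 1.5.
The 2 values of 82 occupy positions 3–4 → average rank (3+4)/2 = 3.5.
Ranks ≤ 3: {1.5, 1.5} → 2 values.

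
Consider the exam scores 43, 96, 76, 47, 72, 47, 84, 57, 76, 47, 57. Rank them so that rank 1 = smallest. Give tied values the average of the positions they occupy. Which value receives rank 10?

Sorted (ascending): 43, 47, 47, 47, 57, 57, 72, 76, 76, 84, 96
The 3 values of 47 occupy positions 2–4 → average rank 3.
The 2 values of 57 occupy positions 5–6 → average rank (5+6)/2 = 5.5.
The 2 values of 76 occupy positions 8–9 → average rank (8+9)/2 = 8.5.
Rank 10 → value 84.

84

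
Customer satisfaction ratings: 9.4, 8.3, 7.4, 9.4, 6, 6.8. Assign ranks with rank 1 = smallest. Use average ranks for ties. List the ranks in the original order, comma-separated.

5.5, 4, 3, 5.5, 1, 2

Sorted (ascending): 6, 6.8, 7.4, 8.3, 9.4, 9.4
The 2 values of 9.4 occupy positions 5–6 → average rank (5+6)/2 = 5.5.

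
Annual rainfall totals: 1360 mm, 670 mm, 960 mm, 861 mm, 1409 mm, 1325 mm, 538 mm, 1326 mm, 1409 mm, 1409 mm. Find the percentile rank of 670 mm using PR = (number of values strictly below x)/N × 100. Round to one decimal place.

10.0

N = 10.
Strictly below 670: 1. Equal to 670: 1.
PR = 1/10 × 100 = 10.0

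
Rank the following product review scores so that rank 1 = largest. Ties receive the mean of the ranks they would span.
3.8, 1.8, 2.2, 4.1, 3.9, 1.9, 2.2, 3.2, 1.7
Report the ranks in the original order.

3, 8, 5.5, 1, 2, 7, 5.5, 4, 9

Sorted (descending): 4.1, 3.9, 3.8, 3.2, 2.2, 2.2, 1.9, 1.8, 1.7
The 2 values of 2.2 occupy positions 5–6 → average rank (5+6)/2 = 5.5.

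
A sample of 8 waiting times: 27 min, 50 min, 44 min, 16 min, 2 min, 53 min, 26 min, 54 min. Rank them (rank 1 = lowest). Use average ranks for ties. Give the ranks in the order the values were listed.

Sorted (ascending): 2, 16, 26, 27, 44, 50, 53, 54
No ties — each value takes its position as its rank.

4, 6, 5, 2, 1, 7, 3, 8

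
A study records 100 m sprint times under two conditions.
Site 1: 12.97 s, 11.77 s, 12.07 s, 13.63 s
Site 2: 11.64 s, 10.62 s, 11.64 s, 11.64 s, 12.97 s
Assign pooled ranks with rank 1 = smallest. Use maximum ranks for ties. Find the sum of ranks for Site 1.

28

Sorted (ascending): 10.62, 11.64, 11.64, 11.64, 11.77, 12.07, 12.97, 12.97, 13.63
The 3 values of 11.64 occupy positions 2–4 → each gets rank 4.
The 2 values of 12.97 occupy positions 7–8 → each gets rank 8.
Site 1 values → pooled ranks: 12.97→8, 11.77→5, 12.07→6, 13.63→9
Rank sum = 8 + 5 + 6 + 9 = 28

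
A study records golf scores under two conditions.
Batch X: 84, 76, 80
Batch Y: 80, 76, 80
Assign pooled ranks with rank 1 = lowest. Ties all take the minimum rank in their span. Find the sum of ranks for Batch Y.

Sorted (ascending): 76, 76, 80, 80, 80, 84
The 2 values of 76 occupy positions 1–2 → each gets rank 1.
The 3 values of 80 occupy positions 3–5 → each gets rank 3.
Batch Y values → pooled ranks: 80→3, 76→1, 80→3
Rank sum = 3 + 1 + 3 = 7

7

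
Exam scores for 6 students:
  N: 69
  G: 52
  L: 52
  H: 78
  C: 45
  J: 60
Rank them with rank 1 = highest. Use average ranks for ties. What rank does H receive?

1

Sorted (descending): 78, 69, 60, 52, 52, 45
The 2 values of 52 occupy positions 4–5 → average rank (4+5)/2 = 4.5.
H has value 78 → rank 1.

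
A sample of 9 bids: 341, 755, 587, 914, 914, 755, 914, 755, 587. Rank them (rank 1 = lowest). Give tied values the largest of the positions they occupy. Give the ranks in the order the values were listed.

1, 6, 3, 9, 9, 6, 9, 6, 3

Sorted (ascending): 341, 587, 587, 755, 755, 755, 914, 914, 914
The 2 values of 587 occupy positions 2–3 → each gets rank 3.
The 3 values of 755 occupy positions 4–6 → each gets rank 6.
The 3 values of 914 occupy positions 7–9 → each gets rank 9.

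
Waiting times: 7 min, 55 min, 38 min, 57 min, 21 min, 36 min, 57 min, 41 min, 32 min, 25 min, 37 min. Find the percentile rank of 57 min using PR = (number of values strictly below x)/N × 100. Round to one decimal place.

N = 11.
Strictly below 57: 9. Equal to 57: 2.
PR = 9/11 × 100 = 81.8

81.8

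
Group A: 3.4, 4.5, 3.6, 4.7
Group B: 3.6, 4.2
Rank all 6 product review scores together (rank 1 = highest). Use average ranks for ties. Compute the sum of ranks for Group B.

7.5

Sorted (descending): 4.7, 4.5, 4.2, 3.6, 3.6, 3.4
The 2 values of 3.6 occupy positions 4–5 → average rank (4+5)/2 = 4.5.
Group B values → pooled ranks: 3.6→4.5, 4.2→3
Rank sum = 4.5 + 3 = 7.5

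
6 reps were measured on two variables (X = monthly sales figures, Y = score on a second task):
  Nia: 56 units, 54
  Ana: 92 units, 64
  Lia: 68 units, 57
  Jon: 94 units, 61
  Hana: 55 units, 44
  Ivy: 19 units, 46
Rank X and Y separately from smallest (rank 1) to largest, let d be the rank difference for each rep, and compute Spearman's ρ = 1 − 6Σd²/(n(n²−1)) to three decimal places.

Ranks of variable 1: 3, 5, 4, 6, 2, 1
Ranks of variable 2: 3, 6, 4, 5, 1, 2
d = r₁ − r₂: 0, -1, 0, 1, 1, -1
d²: 0, 1, 0, 1, 1, 1; Σd² = 4
ρ = 1 − 6·4/(6·35) = 1 − 24/210 = 0.886

0.886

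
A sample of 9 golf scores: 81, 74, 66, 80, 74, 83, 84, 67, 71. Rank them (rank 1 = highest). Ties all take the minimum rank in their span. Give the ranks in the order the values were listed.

3, 5, 9, 4, 5, 2, 1, 8, 7

Sorted (descending): 84, 83, 81, 80, 74, 74, 71, 67, 66
The 2 values of 74 occupy positions 5–6 → each gets rank 5.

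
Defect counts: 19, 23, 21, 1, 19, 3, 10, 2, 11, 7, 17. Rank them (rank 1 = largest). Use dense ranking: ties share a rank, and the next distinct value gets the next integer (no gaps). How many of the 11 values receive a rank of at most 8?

Sorted (descending): 23, 21, 19, 19, 17, 11, 10, 7, 3, 2, 1
The 2 values of 19 share dense rank 3.
Remaining distinct values take the next consecutive integers.
Ranks ≤ 8: {1, 2, 3, 3, 4, 5, 6, 7, 8} → 9 values.

9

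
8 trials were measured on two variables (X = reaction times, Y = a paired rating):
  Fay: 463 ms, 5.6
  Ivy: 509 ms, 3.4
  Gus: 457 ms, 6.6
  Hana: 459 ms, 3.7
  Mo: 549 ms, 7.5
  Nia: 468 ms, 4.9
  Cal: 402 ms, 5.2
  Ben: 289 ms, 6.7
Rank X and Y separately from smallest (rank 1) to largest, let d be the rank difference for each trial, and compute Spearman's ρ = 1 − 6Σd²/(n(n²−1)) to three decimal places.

-0.167

Ranks of variable 1: 5, 7, 3, 4, 8, 6, 2, 1
Ranks of variable 2: 5, 1, 6, 2, 8, 3, 4, 7
d = r₁ − r₂: 0, 6, -3, 2, 0, 3, -2, -6
d²: 0, 36, 9, 4, 0, 9, 4, 36; Σd² = 98
ρ = 1 − 6·98/(8·63) = 1 − 588/504 = -0.167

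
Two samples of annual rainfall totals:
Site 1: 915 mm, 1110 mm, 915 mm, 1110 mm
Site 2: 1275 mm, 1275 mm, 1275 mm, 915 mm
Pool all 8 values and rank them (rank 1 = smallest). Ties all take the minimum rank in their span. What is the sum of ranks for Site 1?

Sorted (ascending): 915, 915, 915, 1110, 1110, 1275, 1275, 1275
The 3 values of 915 occupy positions 1–3 → each gets rank 1.
The 2 values of 1110 occupy positions 4–5 → each gets rank 4.
The 3 values of 1275 occupy positions 6–8 → each gets rank 6.
Site 1 values → pooled ranks: 915→1, 1110→4, 915→1, 1110→4
Rank sum = 1 + 4 + 1 + 4 = 10

10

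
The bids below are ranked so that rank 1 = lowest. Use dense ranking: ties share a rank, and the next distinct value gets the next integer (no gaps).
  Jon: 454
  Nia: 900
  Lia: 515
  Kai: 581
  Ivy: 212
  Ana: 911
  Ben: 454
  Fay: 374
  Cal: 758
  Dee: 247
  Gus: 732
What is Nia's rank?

9

Sorted (ascending): 212, 247, 374, 454, 454, 515, 581, 732, 758, 900, 911
The 2 values of 454 share dense rank 4.
Remaining distinct values take the next consecutive integers.
Nia has value 900 → rank 9.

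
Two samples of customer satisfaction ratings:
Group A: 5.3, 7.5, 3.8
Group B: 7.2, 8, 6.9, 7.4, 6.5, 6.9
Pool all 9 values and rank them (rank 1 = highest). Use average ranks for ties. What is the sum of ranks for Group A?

19

Sorted (descending): 8, 7.5, 7.4, 7.2, 6.9, 6.9, 6.5, 5.3, 3.8
The 2 values of 6.9 occupy positions 5–6 → average rank (5+6)/2 = 5.5.
Group A values → pooled ranks: 5.3→8, 7.5→2, 3.8→9
Rank sum = 8 + 2 + 9 = 19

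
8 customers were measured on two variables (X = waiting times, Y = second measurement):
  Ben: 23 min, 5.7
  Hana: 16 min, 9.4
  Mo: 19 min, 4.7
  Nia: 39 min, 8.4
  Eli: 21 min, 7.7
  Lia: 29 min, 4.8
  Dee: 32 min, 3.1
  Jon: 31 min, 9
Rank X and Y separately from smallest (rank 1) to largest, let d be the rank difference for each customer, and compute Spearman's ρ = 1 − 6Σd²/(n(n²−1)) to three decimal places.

-0.167

Ranks of variable 1: 4, 1, 2, 8, 3, 5, 7, 6
Ranks of variable 2: 4, 8, 2, 6, 5, 3, 1, 7
d = r₁ − r₂: 0, -7, 0, 2, -2, 2, 6, -1
d²: 0, 49, 0, 4, 4, 4, 36, 1; Σd² = 98
ρ = 1 − 6·98/(8·63) = 1 − 588/504 = -0.167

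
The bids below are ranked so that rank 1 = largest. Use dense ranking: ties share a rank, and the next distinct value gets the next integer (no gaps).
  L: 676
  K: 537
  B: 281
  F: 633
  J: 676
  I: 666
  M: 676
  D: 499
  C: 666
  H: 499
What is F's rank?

Sorted (descending): 676, 676, 676, 666, 666, 633, 537, 499, 499, 281
The 3 values of 676 share dense rank 1.
The 2 values of 666 share dense rank 2.
The 2 values of 499 share dense rank 5.
Remaining distinct values take the next consecutive integers.
F has value 633 → rank 3.

3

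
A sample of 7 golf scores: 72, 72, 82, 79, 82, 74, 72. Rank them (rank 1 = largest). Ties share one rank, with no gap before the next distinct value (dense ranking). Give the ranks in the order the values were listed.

Sorted (descending): 82, 82, 79, 74, 72, 72, 72
The 2 values of 82 share dense rank 1.
The 3 values of 72 share dense rank 4.
Remaining distinct values take the next consecutive integers.

4, 4, 1, 2, 1, 3, 4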